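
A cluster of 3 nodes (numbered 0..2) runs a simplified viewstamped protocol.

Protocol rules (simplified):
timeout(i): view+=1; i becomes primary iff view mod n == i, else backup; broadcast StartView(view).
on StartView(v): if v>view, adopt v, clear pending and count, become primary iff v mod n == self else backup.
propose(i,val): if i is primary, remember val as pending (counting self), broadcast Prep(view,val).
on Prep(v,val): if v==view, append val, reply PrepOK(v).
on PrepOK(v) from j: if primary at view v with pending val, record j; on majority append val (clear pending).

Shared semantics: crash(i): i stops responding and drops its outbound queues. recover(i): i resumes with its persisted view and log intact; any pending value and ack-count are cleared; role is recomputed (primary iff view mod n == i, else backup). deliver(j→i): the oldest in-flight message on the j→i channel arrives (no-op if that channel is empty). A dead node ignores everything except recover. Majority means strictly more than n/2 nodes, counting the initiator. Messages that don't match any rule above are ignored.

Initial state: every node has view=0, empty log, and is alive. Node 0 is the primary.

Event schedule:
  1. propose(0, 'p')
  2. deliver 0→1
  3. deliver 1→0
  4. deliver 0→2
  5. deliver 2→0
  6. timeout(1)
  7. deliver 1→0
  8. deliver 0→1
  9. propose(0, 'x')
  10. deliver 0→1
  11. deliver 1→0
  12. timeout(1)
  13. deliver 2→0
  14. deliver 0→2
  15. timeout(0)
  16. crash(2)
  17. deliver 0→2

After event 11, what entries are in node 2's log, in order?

p

step 1 propose(0,'p'): —
step 2 deliver 0→1: 1={back,v=0,log=p}
step 3 deliver 1→0: 0={prim,v=0,log=p}
step 4 deliver 0→2: 2={back,v=0,log=p}
step 5 deliver 2→0: —
step 6 timeout(1): 1={prim,v=1,log=p}
step 7 deliver 1→0: 0={back,v=1,log=p}
step 8 deliver 0→1: —
step 9 propose(0,'x'): —
step 10 deliver 0→1: —
step 11 deliver 1→0: —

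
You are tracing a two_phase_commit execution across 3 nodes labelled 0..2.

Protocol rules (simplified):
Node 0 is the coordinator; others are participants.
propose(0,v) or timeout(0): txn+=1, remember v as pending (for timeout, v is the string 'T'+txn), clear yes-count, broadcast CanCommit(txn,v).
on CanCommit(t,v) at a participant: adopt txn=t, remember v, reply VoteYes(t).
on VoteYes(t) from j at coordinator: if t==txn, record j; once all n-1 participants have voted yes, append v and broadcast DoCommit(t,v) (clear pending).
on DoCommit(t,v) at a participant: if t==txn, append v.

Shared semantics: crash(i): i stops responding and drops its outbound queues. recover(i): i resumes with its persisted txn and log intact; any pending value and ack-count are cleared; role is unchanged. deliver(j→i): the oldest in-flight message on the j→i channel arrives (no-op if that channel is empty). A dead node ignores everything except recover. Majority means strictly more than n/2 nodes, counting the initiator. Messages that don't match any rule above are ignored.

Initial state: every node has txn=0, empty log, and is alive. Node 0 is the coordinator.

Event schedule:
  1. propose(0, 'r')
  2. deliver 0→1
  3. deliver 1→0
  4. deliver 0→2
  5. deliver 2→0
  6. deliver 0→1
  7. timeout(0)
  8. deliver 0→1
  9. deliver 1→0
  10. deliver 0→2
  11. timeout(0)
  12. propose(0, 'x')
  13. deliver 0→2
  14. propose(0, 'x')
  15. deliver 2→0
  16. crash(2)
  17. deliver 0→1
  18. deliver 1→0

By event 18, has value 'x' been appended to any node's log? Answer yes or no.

e1 propose(0,'r'): 0[coor,t=1,-]
e2 deliver 0→1: 1[part,t=1,-]
e3 deliver 1→0: ·
e4 deliver 0→2: 2[part,t=1,-]
e5 deliver 2→0: 0[coor,t=1,r]
e6 deliver 0→1: 1[part,t=1,r]
e7 timeout(0): 0[coor,t=2,r]
e8 deliver 0→1: 1[part,t=2,r]
e9 deliver 1→0: ·
e10 deliver 0→2: 2[part,t=1,r]
e11 timeout(0): 0[coor,t=3,r]
e12 propose(0,'x'): 0[coor,t=4,r]
e13 deliver 0→2: 2[part,t=2,r]
e14 propose(0,'x'): 0[coor,t=5,r]
e15 deliver 2→0: ·
e16 crash(2): 2[✗part,t=2,r]
e17 deliver 0→1: 1[part,t=3,r]
e18 deliver 1→0: ·

no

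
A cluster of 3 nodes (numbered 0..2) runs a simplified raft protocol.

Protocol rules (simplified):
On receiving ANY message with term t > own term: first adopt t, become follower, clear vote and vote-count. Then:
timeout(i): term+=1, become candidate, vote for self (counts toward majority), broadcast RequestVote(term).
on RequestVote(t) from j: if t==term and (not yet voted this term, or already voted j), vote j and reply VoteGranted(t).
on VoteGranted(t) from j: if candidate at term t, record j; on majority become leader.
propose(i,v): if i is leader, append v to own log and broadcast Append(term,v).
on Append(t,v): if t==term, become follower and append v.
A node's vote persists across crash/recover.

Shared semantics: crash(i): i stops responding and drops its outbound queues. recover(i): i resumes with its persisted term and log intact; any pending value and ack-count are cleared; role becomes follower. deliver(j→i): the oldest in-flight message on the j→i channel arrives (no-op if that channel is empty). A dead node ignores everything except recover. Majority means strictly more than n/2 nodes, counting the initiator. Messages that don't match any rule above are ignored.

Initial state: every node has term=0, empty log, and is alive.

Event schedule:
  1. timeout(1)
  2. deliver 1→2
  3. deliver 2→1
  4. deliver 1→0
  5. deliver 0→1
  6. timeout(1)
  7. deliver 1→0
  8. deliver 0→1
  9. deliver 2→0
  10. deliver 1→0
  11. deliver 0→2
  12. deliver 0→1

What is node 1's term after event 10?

2

[1] timeout(1) → N1(cand t1 [-])
[2] deliver 1→2 → N2(foll t1 [-])
[3] deliver 2→1 → N1(lead t1 [-])
[4] deliver 1→0 → N0(foll t1 [-])
[5] deliver 0→1 → ∅
[6] timeout(1) → N1(cand t2 [-])
[7] deliver 1→0 → N0(foll t2 [-])
[8] deliver 0→1 → N1(lead t2 [-])
[9] deliver 2→0 → ∅
[10] deliver 1→0 → ∅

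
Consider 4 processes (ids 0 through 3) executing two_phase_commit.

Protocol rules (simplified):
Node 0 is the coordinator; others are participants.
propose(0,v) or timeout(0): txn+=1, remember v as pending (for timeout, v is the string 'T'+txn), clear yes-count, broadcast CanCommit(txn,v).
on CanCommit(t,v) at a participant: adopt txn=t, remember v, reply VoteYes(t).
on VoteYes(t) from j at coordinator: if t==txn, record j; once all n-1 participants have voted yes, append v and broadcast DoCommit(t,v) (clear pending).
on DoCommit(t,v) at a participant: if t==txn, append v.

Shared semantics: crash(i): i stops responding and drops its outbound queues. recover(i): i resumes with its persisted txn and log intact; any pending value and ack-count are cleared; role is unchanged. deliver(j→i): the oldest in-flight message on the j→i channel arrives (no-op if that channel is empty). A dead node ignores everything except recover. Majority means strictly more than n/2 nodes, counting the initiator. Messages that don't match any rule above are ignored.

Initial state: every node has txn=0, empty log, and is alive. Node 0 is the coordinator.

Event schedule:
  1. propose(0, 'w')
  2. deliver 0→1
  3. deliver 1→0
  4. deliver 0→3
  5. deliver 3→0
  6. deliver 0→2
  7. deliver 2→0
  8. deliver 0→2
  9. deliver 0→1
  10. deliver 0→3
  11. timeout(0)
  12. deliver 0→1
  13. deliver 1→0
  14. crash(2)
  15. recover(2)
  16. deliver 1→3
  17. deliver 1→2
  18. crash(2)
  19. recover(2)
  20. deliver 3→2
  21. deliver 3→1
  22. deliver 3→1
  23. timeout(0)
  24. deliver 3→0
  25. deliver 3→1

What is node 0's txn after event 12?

2

after 1 — propose(0,'w'): n0:coor/t1/[-]
after 2 — deliver 0→1: n1:part/t1/[-]
after 3 — deliver 1→0: ·
after 4 — deliver 0→3: n3:part/t1/[-]
after 5 — deliver 3→0: ·
after 6 — deliver 0→2: n2:part/t1/[-]
after 7 — deliver 2→0: n0:coor/t1/[w]
after 8 — deliver 0→2: n2:part/t1/[w]
after 9 — deliver 0→1: n1:part/t1/[w]
after 10 — deliver 0→3: n3:part/t1/[w]
after 11 — timeout(0): n0:coor/t2/[w]
after 12 — deliver 0→1: n1:part/t2/[w]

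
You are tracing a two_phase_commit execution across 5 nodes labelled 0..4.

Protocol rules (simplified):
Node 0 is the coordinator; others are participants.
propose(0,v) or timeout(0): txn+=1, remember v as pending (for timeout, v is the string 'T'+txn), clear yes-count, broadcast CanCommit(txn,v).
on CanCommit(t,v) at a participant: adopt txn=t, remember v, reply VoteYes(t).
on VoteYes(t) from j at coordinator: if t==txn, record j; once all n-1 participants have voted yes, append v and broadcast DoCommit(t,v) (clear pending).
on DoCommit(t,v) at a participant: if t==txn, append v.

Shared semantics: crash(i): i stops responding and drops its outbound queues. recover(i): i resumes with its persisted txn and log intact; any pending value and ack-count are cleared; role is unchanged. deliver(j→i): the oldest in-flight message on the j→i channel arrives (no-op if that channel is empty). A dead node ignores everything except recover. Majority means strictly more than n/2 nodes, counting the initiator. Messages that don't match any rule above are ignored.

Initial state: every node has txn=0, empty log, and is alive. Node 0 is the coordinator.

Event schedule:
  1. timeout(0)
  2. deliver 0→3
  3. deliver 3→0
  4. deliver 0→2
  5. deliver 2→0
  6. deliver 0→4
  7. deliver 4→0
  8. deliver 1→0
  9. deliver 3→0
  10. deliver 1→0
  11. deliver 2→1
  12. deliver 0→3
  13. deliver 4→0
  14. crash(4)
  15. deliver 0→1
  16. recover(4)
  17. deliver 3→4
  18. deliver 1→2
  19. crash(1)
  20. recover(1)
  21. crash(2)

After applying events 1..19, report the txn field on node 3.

1

e1 timeout(0): 0[coor,t=1,-]
e2 deliver 0→3: 3[part,t=1,-]
e3 deliver 3→0: ·
e4 deliver 0→2: 2[part,t=1,-]
e5 deliver 2→0: ·
e6 deliver 0→4: 4[part,t=1,-]
e7 deliver 4→0: ·
e8 deliver 1→0: ·
e9 deliver 3→0: ·
e10 deliver 1→0: ·
e11 deliver 2→1: ·
e12 deliver 0→3: ·
e13 deliver 4→0: ·
e14 crash(4): 4[✗part,t=1,-]
e15 deliver 0→1: 1[part,t=1,-]
e16 recover(4): 4[part,t=1,-]
e17 deliver 3→4: ·
e18 deliver 1→2: ·
e19 crash(1): 1[✗part,t=1,-]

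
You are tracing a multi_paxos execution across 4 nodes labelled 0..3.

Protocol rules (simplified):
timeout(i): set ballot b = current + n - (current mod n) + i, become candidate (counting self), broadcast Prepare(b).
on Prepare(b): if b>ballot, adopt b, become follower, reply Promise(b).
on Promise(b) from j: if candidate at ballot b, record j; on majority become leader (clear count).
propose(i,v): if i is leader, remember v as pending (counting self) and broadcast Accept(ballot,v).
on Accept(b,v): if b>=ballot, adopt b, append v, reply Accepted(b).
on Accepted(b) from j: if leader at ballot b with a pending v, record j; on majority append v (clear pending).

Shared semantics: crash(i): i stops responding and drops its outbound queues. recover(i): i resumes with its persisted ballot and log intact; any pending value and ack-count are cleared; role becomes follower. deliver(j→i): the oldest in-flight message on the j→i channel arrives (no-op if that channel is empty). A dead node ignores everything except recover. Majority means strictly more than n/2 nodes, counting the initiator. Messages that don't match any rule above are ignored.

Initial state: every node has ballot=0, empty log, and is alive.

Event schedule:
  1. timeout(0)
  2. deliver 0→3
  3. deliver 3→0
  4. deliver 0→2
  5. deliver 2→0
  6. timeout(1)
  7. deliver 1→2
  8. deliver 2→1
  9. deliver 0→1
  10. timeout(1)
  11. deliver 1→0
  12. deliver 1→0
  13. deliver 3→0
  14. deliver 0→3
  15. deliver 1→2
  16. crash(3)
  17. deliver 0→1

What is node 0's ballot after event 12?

[1] timeout(0) → N0(cand b4 [-])
[2] deliver 0→3 → N3(foll b4 [-])
[3] deliver 3→0 → ∅
[4] deliver 0→2 → N2(foll b4 [-])
[5] deliver 2→0 → N0(lead b4 [-])
[6] timeout(1) → N1(cand b5 [-])
[7] deliver 1→2 → N2(foll b5 [-])
[8] deliver 2→1 → ∅
[9] deliver 0→1 → ∅
[10] timeout(1) → N1(cand b9 [-])
[11] deliver 1→0 → N0(foll b5 [-])
[12] deliver 1→0 → N0(foll b9 [-])

9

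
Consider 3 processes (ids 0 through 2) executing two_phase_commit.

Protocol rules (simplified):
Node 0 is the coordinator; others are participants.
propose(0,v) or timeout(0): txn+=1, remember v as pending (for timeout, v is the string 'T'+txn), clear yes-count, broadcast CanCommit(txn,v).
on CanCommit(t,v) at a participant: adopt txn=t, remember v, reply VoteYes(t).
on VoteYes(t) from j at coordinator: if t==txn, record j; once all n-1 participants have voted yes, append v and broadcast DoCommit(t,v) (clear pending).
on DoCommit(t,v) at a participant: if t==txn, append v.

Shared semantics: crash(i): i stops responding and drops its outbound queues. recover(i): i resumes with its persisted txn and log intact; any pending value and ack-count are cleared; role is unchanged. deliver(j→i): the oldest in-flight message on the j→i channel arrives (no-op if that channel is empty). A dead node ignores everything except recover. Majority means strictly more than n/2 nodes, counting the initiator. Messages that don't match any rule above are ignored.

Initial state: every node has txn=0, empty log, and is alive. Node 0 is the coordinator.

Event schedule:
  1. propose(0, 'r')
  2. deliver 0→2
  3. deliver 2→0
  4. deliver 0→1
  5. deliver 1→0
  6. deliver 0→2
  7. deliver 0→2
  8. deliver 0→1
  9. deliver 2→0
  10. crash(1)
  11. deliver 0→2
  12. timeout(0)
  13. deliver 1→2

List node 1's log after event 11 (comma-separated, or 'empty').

e1 propose(0,'r'): 0[coor,t=1,-]
e2 deliver 0→2: 2[part,t=1,-]
e3 deliver 2→0: ·
e4 deliver 0→1: 1[part,t=1,-]
e5 deliver 1→0: 0[coor,t=1,r]
e6 deliver 0→2: 2[part,t=1,r]
e7 deliver 0→2: ·
e8 deliver 0→1: 1[part,t=1,r]
e9 deliver 2→0: ·
e10 crash(1): 1[✗part,t=1,r]
e11 deliver 0→2: ·

r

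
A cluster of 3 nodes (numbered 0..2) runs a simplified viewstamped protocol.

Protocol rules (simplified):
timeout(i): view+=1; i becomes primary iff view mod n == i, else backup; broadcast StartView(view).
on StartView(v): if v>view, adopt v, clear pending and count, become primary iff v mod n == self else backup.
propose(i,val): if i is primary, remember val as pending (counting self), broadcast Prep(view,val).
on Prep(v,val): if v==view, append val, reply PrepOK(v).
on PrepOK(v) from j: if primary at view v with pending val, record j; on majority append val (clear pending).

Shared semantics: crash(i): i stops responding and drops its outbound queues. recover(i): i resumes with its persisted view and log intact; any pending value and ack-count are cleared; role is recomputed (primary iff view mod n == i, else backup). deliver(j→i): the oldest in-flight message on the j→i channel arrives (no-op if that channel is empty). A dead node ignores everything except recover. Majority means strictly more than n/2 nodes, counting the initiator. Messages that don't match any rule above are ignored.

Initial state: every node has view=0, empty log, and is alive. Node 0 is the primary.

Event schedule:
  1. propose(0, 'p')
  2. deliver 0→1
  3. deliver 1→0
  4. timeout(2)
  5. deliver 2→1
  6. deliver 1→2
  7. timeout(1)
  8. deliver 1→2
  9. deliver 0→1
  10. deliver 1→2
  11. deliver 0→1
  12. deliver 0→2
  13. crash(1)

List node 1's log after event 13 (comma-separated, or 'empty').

p

e1 propose(0,'p'): ·
e2 deliver 0→1: 1[back,v=0,p]
e3 deliver 1→0: 0[prim,v=0,p]
e4 timeout(2): 2[back,v=1,-]
e5 deliver 2→1: 1[prim,v=1,p]
e6 deliver 1→2: ·
e7 timeout(1): 1[back,v=2,p]
e8 deliver 1→2: 2[prim,v=2,-]
e9 deliver 0→1: ·
e10 deliver 1→2: ·
e11 deliver 0→1: ·
e12 deliver 0→2: ·
e13 crash(1): 1[✗back,v=2,p]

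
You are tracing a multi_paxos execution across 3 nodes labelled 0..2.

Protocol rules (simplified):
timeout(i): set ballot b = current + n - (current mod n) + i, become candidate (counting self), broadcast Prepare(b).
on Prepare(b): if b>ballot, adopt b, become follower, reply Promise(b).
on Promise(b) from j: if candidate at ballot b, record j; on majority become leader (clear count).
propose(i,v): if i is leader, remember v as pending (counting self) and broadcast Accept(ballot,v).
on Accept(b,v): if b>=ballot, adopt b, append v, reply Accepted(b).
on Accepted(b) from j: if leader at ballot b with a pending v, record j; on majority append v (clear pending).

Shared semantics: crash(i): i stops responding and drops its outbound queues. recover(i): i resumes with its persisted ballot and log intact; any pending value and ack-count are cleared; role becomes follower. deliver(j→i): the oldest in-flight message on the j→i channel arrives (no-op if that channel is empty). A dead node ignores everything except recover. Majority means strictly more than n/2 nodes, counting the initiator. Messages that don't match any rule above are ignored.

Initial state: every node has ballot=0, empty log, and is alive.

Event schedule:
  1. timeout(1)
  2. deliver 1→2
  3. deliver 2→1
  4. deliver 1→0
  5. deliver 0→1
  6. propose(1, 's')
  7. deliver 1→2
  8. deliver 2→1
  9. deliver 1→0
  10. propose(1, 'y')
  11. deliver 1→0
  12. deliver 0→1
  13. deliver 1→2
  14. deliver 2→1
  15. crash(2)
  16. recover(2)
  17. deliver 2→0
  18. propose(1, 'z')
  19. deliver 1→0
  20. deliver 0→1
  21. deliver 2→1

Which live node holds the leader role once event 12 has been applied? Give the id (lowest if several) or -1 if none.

[1] timeout(1) → N1(cand b4 [-])
[2] deliver 1→2 → N2(foll b4 [-])
[3] deliver 2→1 → N1(lead b4 [-])
[4] deliver 1→0 → N0(foll b4 [-])
[5] deliver 0→1 → ∅
[6] propose(1,'s') → ∅
[7] deliver 1→2 → N2(foll b4 [s])
[8] deliver 2→1 → N1(lead b4 [s])
[9] deliver 1→0 → N0(foll b4 [s])
[10] propose(1,'y') → ∅
[11] deliver 1→0 → N0(foll b4 [s,y])
[12] deliver 0→1 → N1(lead b4 [s,y])

1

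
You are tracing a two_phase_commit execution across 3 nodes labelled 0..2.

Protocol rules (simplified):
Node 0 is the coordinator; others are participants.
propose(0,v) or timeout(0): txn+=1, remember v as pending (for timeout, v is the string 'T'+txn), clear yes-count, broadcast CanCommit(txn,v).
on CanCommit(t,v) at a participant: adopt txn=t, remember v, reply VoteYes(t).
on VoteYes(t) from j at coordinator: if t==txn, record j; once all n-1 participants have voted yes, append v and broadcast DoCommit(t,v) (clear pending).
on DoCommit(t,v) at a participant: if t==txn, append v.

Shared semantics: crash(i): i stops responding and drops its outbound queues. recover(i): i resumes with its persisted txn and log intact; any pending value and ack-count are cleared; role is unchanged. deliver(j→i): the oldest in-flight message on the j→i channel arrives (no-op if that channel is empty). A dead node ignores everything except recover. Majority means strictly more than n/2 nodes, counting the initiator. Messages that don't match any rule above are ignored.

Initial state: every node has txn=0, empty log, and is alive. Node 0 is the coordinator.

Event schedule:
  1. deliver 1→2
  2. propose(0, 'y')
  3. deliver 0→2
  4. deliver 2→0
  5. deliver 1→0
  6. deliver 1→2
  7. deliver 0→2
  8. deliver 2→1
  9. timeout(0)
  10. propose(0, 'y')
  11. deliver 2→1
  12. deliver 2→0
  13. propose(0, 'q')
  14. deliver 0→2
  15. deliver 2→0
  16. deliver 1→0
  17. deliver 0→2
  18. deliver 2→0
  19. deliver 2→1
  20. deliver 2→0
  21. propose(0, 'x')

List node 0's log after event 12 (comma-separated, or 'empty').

empty

step 1 deliver 1→2: —
step 2 propose(0,'y'): 0={coor,t=1,log=-}
step 3 deliver 0→2: 2={part,t=1,log=-}
step 4 deliver 2→0: —
step 5 deliver 1→0: —
step 6 deliver 1→2: —
step 7 deliver 0→2: —
step 8 deliver 2→1: —
step 9 timeout(0): 0={coor,t=2,log=-}
step 10 propose(0,'y'): 0={coor,t=3,log=-}
step 11 deliver 2→1: —
step 12 deliver 2→0: —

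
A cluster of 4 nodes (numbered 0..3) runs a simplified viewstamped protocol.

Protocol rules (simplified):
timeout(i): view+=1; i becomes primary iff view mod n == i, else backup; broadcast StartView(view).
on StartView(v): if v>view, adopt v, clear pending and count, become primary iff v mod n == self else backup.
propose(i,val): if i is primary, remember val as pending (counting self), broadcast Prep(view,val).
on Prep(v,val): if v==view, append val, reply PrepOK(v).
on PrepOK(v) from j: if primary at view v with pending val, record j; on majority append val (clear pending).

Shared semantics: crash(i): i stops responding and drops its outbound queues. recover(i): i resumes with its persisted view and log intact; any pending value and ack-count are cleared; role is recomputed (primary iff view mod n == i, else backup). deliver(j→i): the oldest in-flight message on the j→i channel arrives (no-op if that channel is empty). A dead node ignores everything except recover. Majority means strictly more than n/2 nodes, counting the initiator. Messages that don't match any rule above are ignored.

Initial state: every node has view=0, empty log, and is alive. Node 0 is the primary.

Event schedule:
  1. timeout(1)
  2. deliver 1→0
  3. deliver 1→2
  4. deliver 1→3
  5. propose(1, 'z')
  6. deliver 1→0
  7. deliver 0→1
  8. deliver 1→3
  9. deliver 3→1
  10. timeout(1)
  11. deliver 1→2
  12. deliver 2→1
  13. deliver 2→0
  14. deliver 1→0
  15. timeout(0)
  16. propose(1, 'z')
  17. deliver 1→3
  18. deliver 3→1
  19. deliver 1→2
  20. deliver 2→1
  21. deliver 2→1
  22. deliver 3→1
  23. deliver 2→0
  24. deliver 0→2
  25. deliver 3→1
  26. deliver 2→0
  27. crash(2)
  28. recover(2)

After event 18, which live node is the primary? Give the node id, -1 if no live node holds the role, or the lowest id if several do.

e1 timeout(1): 1[prim,v=1,-]
e2 deliver 1→0: 0[back,v=1,-]
e3 deliver 1→2: 2[back,v=1,-]
e4 deliver 1→3: 3[back,v=1,-]
e5 propose(1,'z'): ·
e6 deliver 1→0: 0[back,v=1,z]
e7 deliver 0→1: ·
e8 deliver 1→3: 3[back,v=1,z]
e9 deliver 3→1: 1[prim,v=1,z]
e10 timeout(1): 1[back,v=2,z]
e11 deliver 1→2: 2[back,v=1,z]
e12 deliver 2→1: ·
e13 deliver 2→0: ·
e14 deliver 1→0: 0[back,v=2,z]
e15 timeout(0): 0[back,v=3,z]
e16 propose(1,'z'): ·
e17 deliver 1→3: 3[back,v=2,z]
e18 deliver 3→1: ·

-1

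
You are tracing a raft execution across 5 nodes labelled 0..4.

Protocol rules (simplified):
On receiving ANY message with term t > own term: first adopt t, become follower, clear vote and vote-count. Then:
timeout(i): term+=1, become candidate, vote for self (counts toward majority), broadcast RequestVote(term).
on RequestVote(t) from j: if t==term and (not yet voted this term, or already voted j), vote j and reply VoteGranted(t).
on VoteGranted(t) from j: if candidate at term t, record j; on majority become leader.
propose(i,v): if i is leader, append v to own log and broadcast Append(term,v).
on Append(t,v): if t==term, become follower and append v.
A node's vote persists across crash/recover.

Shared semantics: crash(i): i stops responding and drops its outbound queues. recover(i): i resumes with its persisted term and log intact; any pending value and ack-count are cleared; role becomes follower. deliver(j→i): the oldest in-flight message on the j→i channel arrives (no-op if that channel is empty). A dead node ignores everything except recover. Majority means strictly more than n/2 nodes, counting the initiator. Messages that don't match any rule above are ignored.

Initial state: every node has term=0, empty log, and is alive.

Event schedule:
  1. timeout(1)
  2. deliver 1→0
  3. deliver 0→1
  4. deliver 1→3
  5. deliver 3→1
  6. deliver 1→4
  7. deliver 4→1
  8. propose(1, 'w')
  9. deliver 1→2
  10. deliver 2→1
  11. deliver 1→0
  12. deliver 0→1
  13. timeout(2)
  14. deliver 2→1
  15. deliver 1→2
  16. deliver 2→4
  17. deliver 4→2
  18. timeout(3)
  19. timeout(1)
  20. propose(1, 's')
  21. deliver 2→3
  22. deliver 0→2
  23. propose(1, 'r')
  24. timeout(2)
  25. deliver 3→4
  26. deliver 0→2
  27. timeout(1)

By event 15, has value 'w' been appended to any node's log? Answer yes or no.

after 1 — timeout(1): n1:cand/t1/[-]
after 2 — deliver 1→0: n0:foll/t1/[-]
after 3 — deliver 0→1: ·
after 4 — deliver 1→3: n3:foll/t1/[-]
after 5 — deliver 3→1: n1:lead/t1/[-]
after 6 — deliver 1→4: n4:foll/t1/[-]
after 7 — deliver 4→1: ·
after 8 — propose(1,'w'): n1:lead/t1/[w]
after 9 — deliver 1→2: n2:foll/t1/[-]
after 10 — deliver 2→1: ·
after 11 — deliver 1→0: n0:foll/t1/[w]
after 12 — deliver 0→1: ·
after 13 — timeout(2): n2:cand/t2/[-]
after 14 — deliver 2→1: n1:foll/t2/[w]
after 15 — deliver 1→2: ·

yes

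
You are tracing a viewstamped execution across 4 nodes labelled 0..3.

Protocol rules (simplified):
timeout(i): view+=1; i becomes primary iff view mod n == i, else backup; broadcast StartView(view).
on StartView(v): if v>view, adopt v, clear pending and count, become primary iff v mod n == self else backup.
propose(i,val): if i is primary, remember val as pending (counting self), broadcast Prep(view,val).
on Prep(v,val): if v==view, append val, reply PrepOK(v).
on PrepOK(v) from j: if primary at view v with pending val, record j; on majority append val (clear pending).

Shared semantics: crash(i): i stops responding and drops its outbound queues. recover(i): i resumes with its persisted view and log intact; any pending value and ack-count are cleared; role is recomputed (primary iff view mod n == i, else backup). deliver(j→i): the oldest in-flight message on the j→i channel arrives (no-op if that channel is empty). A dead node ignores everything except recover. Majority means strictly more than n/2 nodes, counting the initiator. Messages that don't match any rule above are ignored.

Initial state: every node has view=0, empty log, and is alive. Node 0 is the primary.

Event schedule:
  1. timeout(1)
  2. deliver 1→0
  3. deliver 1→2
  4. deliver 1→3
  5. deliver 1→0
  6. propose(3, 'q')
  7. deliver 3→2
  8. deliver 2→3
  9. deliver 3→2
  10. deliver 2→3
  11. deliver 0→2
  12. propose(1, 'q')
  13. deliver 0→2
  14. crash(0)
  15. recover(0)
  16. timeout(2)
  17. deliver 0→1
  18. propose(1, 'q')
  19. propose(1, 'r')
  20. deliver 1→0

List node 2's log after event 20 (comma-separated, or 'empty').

empty

[1] timeout(1) → N1(prim v1 [-])
[2] deliver 1→0 → N0(back v1 [-])
[3] deliver 1→2 → N2(back v1 [-])
[4] deliver 1→3 → N3(back v1 [-])
[5] deliver 1→0 → ∅
[6] propose(3,'q') → ∅
[7] deliver 3→2 → ∅
[8] deliver 2→3 → ∅
[9] deliver 3→2 → ∅
[10] deliver 2→3 → ∅
[11] deliver 0→2 → ∅
[12] propose(1,'q') → ∅
[13] deliver 0→2 → ∅
[14] crash(0) → N0(✗back v1 [-])
[15] recover(0) → N0(back v1 [-])
[16] timeout(2) → N2(prim v2 [-])
[17] deliver 0→1 → ∅
[18] propose(1,'q') → ∅
[19] propose(1,'r') → ∅
[20] deliver 1→0 → N0(back v1 [q])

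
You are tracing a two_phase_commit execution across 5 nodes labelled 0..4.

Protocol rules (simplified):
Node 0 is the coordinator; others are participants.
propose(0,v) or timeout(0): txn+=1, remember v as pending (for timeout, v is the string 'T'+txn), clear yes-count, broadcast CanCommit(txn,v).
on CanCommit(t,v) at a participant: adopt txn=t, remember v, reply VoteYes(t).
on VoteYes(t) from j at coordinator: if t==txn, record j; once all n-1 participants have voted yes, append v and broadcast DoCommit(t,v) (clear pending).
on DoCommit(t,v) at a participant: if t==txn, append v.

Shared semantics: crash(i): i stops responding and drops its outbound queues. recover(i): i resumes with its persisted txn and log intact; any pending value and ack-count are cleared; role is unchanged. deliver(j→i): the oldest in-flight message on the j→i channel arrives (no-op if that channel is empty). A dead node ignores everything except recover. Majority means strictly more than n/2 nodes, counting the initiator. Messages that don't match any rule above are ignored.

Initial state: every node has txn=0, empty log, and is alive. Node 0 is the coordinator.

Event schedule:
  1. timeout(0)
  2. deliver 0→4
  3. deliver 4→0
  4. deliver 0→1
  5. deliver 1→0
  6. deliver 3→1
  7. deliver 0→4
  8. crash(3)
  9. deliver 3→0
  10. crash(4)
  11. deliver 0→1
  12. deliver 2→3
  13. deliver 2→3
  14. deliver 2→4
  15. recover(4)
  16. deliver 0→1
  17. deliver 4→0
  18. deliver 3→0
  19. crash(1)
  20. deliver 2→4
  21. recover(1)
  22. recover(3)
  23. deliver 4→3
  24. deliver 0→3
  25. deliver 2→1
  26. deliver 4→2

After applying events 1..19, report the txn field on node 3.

step 1 timeout(0): 0={coor,t=1,log=-}
step 2 deliver 0→4: 4={part,t=1,log=-}
step 3 deliver 4→0: —
step 4 deliver 0→1: 1={part,t=1,log=-}
step 5 deliver 1→0: —
step 6 deliver 3→1: —
step 7 deliver 0→4: —
step 8 crash(3): 3={✗part,t=0,log=-}
step 9 deliver 3→0: —
step 10 crash(4): 4={✗part,t=1,log=-}
step 11 deliver 0→1: —
step 12 deliver 2→3: —
step 13 deliver 2→3: —
step 14 deliver 2→4: —
step 15 recover(4): 4={part,t=1,log=-}
step 16 deliver 0→1: —
step 17 deliver 4→0: —
step 18 deliver 3→0: —
step 19 crash(1): 1={✗part,t=1,log=-}

0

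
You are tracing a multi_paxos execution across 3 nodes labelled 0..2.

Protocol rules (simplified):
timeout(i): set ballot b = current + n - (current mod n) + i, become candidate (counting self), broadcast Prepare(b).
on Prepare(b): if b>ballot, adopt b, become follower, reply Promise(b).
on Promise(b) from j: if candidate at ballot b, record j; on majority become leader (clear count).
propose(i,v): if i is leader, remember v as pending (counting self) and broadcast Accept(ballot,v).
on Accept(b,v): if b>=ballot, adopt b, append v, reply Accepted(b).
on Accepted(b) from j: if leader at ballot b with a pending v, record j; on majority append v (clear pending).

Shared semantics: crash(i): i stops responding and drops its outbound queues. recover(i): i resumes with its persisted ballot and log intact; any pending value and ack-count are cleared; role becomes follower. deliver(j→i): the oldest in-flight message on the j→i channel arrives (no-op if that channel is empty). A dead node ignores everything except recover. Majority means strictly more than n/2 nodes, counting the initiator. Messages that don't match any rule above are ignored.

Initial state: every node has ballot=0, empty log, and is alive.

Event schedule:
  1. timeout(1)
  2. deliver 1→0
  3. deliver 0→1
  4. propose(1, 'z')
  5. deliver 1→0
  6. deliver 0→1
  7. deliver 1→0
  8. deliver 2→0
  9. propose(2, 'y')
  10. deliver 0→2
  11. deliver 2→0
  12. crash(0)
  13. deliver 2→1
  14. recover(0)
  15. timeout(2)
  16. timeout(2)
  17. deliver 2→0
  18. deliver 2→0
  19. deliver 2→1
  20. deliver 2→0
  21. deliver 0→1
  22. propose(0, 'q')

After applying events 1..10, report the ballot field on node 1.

e1 timeout(1): 1[cand,b=4,-]
e2 deliver 1→0: 0[foll,b=4,-]
e3 deliver 0→1: 1[lead,b=4,-]
e4 propose(1,'z'): ·
e5 deliver 1→0: 0[foll,b=4,z]
e6 deliver 0→1: 1[lead,b=4,z]
e7 deliver 1→0: ·
e8 deliver 2→0: ·
e9 propose(2,'y'): ·
e10 deliver 0→2: ·

4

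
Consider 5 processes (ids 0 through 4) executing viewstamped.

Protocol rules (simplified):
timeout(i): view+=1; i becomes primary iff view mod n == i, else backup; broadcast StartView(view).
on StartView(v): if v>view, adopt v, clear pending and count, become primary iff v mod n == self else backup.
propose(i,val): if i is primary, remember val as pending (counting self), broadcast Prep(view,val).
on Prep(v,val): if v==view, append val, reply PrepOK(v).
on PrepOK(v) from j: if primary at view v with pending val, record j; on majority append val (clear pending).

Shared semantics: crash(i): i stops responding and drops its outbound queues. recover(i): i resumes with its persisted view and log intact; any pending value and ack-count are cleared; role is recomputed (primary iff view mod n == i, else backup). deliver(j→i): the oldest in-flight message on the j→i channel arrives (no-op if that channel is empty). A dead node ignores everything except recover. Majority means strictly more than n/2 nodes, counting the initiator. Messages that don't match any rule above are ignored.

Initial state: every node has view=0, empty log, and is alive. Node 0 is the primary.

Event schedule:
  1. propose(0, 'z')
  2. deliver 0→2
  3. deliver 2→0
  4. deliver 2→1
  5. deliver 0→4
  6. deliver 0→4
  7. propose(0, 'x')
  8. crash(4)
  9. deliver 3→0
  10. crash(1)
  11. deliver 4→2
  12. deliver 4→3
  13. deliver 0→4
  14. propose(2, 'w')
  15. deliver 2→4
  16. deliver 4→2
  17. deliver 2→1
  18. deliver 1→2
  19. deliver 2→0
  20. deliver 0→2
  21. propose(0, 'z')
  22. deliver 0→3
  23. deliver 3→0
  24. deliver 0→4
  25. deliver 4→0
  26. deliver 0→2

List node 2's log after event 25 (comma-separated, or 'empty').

[1] propose(0,'z') → ∅
[2] deliver 0→2 → N2(back v0 [z])
[3] deliver 2→0 → ∅
[4] deliver 2→1 → ∅
[5] deliver 0→4 → N4(back v0 [z])
[6] deliver 0→4 → ∅
[7] propose(0,'x') → ∅
[8] crash(4) → N4(✗back v0 [z])
[9] deliver 3→0 → ∅
[10] crash(1) → N1(✗back v0 [-])
[11] deliver 4→2 → ∅
[12] deliver 4→3 → ∅
[13] deliver 0→4 → ∅
[14] propose(2,'w') → ∅
[15] deliver 2→4 → ∅
[16] deliver 4→2 → ∅
[17] deliver 2→1 → ∅
[18] deliver 1→2 → ∅
[19] deliver 2→0 → ∅
[20] deliver 0→2 → N2(back v0 [z,x])
[21] propose(0,'z') → ∅
[22] deliver 0→3 → N3(back v0 [z])
[23] deliver 3→0 → ∅
[24] deliver 0→4 → ∅
[25] deliver 4→0 → ∅

z,x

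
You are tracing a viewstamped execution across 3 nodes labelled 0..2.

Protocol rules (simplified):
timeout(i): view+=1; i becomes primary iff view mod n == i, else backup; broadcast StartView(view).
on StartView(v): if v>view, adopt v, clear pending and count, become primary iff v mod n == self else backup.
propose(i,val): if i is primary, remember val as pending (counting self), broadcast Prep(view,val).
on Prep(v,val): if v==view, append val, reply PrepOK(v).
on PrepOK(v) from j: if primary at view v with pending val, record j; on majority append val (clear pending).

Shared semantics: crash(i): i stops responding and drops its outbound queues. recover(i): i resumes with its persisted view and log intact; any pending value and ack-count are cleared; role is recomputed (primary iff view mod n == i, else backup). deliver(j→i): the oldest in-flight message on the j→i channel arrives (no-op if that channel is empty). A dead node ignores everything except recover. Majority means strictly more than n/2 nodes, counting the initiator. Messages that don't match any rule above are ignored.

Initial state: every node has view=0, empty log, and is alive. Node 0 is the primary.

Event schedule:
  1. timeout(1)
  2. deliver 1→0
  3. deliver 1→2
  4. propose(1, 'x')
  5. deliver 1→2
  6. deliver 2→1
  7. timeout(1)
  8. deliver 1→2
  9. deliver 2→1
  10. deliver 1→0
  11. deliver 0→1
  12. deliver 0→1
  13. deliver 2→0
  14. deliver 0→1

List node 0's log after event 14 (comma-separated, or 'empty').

x

[1] timeout(1) → N1(prim v1 [-])
[2] deliver 1→0 → N0(back v1 [-])
[3] deliver 1→2 → N2(back v1 [-])
[4] propose(1,'x') → ∅
[5] deliver 1→2 → N2(back v1 [x])
[6] deliver 2→1 → N1(prim v1 [x])
[7] timeout(1) → N1(back v2 [x])
[8] deliver 1→2 → N2(prim v2 [x])
[9] deliver 2→1 → ∅
[10] deliver 1→0 → N0(back v1 [x])
[11] deliver 0→1 → ∅
[12] deliver 0→1 → ∅
[13] deliver 2→0 → ∅
[14] deliver 0→1 → ∅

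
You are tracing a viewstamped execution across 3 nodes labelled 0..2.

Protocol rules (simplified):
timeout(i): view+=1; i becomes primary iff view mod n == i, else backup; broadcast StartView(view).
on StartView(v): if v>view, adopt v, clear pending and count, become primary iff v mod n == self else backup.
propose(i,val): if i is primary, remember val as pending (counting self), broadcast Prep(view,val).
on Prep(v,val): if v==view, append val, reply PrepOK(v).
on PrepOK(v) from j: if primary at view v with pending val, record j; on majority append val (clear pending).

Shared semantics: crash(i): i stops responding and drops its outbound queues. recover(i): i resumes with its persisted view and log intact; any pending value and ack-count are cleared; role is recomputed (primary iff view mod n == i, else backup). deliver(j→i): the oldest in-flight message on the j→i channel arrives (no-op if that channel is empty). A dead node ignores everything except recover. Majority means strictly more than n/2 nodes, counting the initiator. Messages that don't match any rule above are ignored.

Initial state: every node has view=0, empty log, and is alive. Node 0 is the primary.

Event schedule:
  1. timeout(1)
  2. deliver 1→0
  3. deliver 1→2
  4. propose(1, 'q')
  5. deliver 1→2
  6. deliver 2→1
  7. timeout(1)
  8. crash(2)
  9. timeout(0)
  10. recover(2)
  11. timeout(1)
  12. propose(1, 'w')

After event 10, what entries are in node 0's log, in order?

empty

step 1 timeout(1): 1={prim,v=1,log=-}
step 2 deliver 1→0: 0={back,v=1,log=-}
step 3 deliver 1→2: 2={back,v=1,log=-}
step 4 propose(1,'q'): —
step 5 deliver 1→2: 2={back,v=1,log=q}
step 6 deliver 2→1: 1={prim,v=1,log=q}
step 7 timeout(1): 1={back,v=2,log=q}
step 8 crash(2): 2={✗back,v=1,log=q}
step 9 timeout(0): 0={back,v=2,log=-}
step 10 recover(2): 2={back,v=1,log=q}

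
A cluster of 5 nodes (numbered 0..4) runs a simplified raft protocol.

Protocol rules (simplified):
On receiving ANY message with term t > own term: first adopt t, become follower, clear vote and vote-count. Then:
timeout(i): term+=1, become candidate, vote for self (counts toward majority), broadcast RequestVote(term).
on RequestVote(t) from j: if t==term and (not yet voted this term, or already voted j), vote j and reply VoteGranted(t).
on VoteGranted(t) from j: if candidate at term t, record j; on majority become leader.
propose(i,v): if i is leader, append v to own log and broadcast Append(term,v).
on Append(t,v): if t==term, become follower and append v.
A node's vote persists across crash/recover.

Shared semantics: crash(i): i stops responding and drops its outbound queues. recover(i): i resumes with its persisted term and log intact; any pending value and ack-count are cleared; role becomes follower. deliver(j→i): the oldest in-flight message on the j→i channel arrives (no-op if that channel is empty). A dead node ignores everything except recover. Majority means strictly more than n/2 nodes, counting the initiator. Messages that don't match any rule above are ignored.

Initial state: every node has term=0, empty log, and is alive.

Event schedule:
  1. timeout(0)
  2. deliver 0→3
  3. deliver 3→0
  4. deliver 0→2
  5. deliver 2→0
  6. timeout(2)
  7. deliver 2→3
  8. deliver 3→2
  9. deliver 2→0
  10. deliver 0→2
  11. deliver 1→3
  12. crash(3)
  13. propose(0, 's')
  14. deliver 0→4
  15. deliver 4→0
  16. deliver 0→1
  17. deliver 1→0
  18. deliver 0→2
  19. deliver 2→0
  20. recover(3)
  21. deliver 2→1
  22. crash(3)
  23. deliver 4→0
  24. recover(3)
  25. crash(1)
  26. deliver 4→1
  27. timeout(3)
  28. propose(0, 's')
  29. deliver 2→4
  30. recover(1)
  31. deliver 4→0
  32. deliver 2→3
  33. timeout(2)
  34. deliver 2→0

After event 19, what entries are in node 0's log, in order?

[1] timeout(0) → N0(cand t1 [-])
[2] deliver 0→3 → N3(foll t1 [-])
[3] deliver 3→0 → ∅
[4] deliver 0→2 → N2(foll t1 [-])
[5] deliver 2→0 → N0(lead t1 [-])
[6] timeout(2) → N2(cand t2 [-])
[7] deliver 2→3 → N3(foll t2 [-])
[8] deliver 3→2 → ∅
[9] deliver 2→0 → N0(foll t2 [-])
[10] deliver 0→2 → N2(lead t2 [-])
[11] deliver 1→3 → ∅
[12] crash(3) → N3(✗foll t2 [-])
[13] propose(0,'s') → ∅
[14] deliver 0→4 → N4(foll t1 [-])
[15] deliver 4→0 → ∅
[16] deliver 0→1 → N1(foll t1 [-])
[17] deliver 1→0 → ∅
[18] deliver 0→2 → ∅
[19] deliver 2→0 → ∅

empty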